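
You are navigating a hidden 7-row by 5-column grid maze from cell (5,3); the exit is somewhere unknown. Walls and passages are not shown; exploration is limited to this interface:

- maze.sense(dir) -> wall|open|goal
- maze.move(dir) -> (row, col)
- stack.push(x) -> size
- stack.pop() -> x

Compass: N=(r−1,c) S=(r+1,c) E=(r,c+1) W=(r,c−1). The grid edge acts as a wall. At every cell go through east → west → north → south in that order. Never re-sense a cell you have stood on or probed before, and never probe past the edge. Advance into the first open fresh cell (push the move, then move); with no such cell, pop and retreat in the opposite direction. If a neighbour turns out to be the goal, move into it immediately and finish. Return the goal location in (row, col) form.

! sense(dir=east) == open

! push(x=east) == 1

! move(dir=east) == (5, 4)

! sense(dir=north) == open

! push(x=north) == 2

! move(dir=north) == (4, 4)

! sense(dir=west) == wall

! sense(dir=north) == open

! push(x=north) == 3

! move(dir=north) == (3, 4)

! sense(dir=west) == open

! push(x=west) == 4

! move(dir=west) == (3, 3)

! sense(dir=west) == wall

! sense(dir=north) == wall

! pop() == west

! move(dir=east) == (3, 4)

! sense(dir=north) == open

! push(x=north) == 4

! move(dir=north) == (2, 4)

! sense(dir=north) == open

! push(x=north) == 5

! move(dir=north) == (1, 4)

! sense(dir=west) == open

! push(x=west) == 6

! move(dir=west) == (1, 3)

! sense(dir=west) == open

! push(x=west) == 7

! move(dir=west) == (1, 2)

! sense(dir=west) == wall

! sense(dir=north) == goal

! move(dir=north) == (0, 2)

Answer: (0, 2)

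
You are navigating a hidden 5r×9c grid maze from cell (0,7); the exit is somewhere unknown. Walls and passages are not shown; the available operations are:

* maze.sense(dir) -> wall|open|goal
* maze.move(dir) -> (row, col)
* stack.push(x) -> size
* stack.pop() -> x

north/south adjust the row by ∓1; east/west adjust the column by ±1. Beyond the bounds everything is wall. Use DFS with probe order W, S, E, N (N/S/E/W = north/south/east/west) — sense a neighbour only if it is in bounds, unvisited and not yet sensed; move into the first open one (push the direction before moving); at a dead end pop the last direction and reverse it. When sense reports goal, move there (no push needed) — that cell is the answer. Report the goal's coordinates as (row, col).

→ sense(dir='west')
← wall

→ sense(dir='south')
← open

→ push(x='south')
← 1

→ move(dir='south')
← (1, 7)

→ sense(dir='west')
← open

→ push(x='west')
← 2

→ move(dir='west')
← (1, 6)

→ sense(dir='west')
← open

→ push(x='west')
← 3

→ move(dir='west')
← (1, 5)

→ sense(dir='west')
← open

→ push(x='west')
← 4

→ move(dir='west')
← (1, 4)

→ sense(dir='west')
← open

→ push(x='west')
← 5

→ move(dir='west')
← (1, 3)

→ sense(dir='west')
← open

→ push(x='west')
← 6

→ move(dir='west')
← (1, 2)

→ sense(dir='west')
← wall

→ sense(dir='south')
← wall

→ sense(dir='north')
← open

→ push(x='north')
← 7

→ move(dir='north')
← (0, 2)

→ sense(dir='west')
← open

→ push(x='west')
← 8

→ move(dir='west')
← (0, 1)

→ sense(dir='west')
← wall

→ pop()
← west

→ move(dir='east')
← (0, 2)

→ sense(dir='east')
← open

→ push(x='east')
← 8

→ move(dir='east')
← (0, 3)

→ sense(dir='east')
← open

→ push(x='east')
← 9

→ move(dir='east')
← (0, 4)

→ sense(dir='east')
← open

→ push(x='east')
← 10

→ move(dir='east')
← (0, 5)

→ pop()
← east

→ move(dir='west')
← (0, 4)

→ pop()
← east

→ move(dir='west')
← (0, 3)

→ pop()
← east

→ move(dir='west')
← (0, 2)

→ pop()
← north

→ move(dir='south')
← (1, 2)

→ pop()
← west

→ move(dir='east')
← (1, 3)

→ sense(dir='south')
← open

→ push(x='south')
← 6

→ move(dir='south')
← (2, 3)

→ sense(dir='south')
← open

→ push(x='south')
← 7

→ move(dir='south')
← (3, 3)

→ sense(dir='west')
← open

→ push(x='west')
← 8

→ move(dir='west')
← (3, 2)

→ sense(dir='west')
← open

→ push(x='west')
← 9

→ move(dir='west')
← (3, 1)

→ sense(dir='west')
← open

→ push(x='west')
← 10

→ move(dir='west')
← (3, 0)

→ sense(dir='south')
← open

→ push(x='south')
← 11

→ move(dir='south')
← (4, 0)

→ sense(dir='east')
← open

→ push(x='east')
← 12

→ move(dir='east')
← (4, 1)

→ sense(dir='east')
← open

→ push(x='east')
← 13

→ move(dir='east')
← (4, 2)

→ sense(dir='east')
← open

→ push(x='east')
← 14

→ move(dir='east')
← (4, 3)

→ sense(dir='east')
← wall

→ pop()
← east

→ move(dir='west')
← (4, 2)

→ pop()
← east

→ move(dir='west')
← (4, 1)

→ pop()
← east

→ move(dir='west')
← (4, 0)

→ pop()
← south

→ move(dir='north')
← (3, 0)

→ sense(dir='north')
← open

→ push(x='north')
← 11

→ move(dir='north')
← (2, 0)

→ sense(dir='east')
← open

→ push(x='east')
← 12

→ move(dir='east')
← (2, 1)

→ pop()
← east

→ move(dir='west')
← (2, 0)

→ sense(dir='north')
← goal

→ move(dir='north')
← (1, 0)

Answer: (1, 0)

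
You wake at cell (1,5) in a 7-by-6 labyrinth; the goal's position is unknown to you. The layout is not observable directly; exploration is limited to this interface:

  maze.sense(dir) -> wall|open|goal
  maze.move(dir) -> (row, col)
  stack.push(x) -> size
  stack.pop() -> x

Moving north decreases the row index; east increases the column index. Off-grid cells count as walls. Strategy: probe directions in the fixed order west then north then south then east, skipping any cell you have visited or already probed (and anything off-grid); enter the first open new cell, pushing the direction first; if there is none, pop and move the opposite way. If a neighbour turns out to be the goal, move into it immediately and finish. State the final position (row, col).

// sense(dir='west') ~> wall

// sense(dir='north') ~> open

// push(x='north') ~> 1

// move(dir='north') ~> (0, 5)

// sense(dir='west') ~> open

// push(x='west') ~> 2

// move(dir='west') ~> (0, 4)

// sense(dir='west') ~> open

// push(x='west') ~> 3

// move(dir='west') ~> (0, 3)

// sense(dir='west') ~> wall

// sense(dir='south') ~> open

// push(x='south') ~> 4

// move(dir='south') ~> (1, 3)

// sense(dir='west') ~> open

// push(x='west') ~> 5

// move(dir='west') ~> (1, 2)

// sense(dir='west') ~> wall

// sense(dir='south') ~> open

// push(x='south') ~> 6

// move(dir='south') ~> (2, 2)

// sense(dir='west') ~> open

// push(x='west') ~> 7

// move(dir='west') ~> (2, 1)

// sense(dir='west') ~> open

// push(x='west') ~> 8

// move(dir='west') ~> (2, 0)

// sense(dir='north') ~> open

// push(x='north') ~> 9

// move(dir='north') ~> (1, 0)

// sense(dir='north') ~> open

// push(x='north') ~> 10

// move(dir='north') ~> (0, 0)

// sense(dir='east') ~> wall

// pop() ~> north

// move(dir='south') ~> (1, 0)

// pop() ~> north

// move(dir='south') ~> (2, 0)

// sense(dir='south') ~> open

// push(x='south') ~> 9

// move(dir='south') ~> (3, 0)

// sense(dir='south') ~> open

// push(x='south') ~> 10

// move(dir='south') ~> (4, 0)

// sense(dir='south') ~> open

// push(x='south') ~> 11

// move(dir='south') ~> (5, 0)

// sense(dir='south') ~> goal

// move(dir='south') ~> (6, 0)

Answer: (6, 0)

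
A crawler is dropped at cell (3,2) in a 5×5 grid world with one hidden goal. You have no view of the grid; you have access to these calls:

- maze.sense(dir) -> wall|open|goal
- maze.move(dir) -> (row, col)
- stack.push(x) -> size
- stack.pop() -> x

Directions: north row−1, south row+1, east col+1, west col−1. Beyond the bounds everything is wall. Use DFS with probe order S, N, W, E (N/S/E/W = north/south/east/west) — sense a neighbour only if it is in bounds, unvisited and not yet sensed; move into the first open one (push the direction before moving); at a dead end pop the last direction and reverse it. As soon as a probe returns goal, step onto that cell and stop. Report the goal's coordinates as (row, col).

-> sense(dir=south)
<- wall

-> sense(dir=north)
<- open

-> push(x=north)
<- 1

-> move(dir=north)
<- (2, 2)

-> sense(dir=north)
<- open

-> push(x=north)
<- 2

-> move(dir=north)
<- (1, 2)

-> sense(dir=north)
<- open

-> push(x=north)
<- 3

-> move(dir=north)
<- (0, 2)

-> sense(dir=west)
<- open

-> push(x=west)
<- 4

-> move(dir=west)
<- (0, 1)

-> sense(dir=south)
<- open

-> push(x=south)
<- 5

-> move(dir=south)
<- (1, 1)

-> sense(dir=south)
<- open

-> push(x=south)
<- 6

-> move(dir=south)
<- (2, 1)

-> sense(dir=south)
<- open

-> push(x=south)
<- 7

-> move(dir=south)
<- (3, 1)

-> sense(dir=south)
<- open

-> push(x=south)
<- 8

-> move(dir=south)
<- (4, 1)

-> sense(dir=west)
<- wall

-> pop()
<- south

-> move(dir=north)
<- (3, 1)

-> sense(dir=west)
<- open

-> push(x=west)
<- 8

-> move(dir=west)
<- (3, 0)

-> sense(dir=north)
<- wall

-> pop()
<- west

-> move(dir=east)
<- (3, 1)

-> pop()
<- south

-> move(dir=north)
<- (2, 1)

-> pop()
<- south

-> move(dir=north)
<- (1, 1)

-> sense(dir=west)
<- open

-> push(x=west)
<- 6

-> move(dir=west)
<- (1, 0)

-> sense(dir=north)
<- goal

-> move(dir=north)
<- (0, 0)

Answer: (0, 0)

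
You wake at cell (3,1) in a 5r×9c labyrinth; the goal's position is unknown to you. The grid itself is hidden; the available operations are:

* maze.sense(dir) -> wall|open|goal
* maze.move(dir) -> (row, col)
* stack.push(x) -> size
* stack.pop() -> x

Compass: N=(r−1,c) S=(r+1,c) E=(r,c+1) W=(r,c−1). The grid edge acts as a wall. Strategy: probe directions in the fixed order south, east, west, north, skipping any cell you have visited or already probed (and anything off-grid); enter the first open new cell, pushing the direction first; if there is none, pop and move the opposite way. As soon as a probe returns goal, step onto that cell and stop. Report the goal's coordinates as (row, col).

# 1. maze.sense(dir='south') => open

# 2. stack.push(x='south') => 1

# 3. maze.move(dir='south') => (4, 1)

# 4. maze.sense(dir='east') => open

# 5. stack.push(x='east') => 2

# 6. maze.move(dir='east') => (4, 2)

# 7. maze.sense(dir='east') => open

# 8. stack.push(x='east') => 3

# 9. maze.move(dir='east') => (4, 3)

# 10. maze.sense(dir='east') => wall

# 11. maze.sense(dir='north') => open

# 12. stack.push(x='north') => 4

# 13. maze.move(dir='north') => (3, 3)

# 14. maze.sense(dir='east') => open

# 15. stack.push(x='east') => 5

# 16. maze.move(dir='east') => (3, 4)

# 17. maze.sense(dir='east') => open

# 18. stack.push(x='east') => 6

# 19. maze.move(dir='east') => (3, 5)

# 20. maze.sense(dir='south') => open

# 21. stack.push(x='south') => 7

# 22. maze.move(dir='south') => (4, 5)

# 23. maze.sense(dir='east') => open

# 24. stack.push(x='east') => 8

# 25. maze.move(dir='east') => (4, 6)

# 26. maze.sense(dir='east') => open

# 27. stack.push(x='east') => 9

# 28. maze.move(dir='east') => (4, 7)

# 29. maze.sense(dir='east') => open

# 30. stack.push(x='east') => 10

# 31. maze.move(dir='east') => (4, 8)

# 32. maze.sense(dir='north') => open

# 33. stack.push(x='north') => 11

# 34. maze.move(dir='north') => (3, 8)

# 35. maze.sense(dir='west') => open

# 36. stack.push(x='west') => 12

# 37. maze.move(dir='west') => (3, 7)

# 38. maze.sense(dir='west') => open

# 39. stack.push(x='west') => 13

# 40. maze.move(dir='west') => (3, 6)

# 41. maze.sense(dir='north') => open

# 42. stack.push(x='north') => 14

# 43. maze.move(dir='north') => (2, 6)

# 44. maze.sense(dir='east') => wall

# 45. maze.sense(dir='west') => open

# 46. stack.push(x='west') => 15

# 47. maze.move(dir='west') => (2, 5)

# 48. maze.sense(dir='west') => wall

# 49. maze.sense(dir='north') => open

# 50. stack.push(x='north') => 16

# 51. maze.move(dir='north') => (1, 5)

# 52. maze.sense(dir='east') => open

# 53. stack.push(x='east') => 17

# 54. maze.move(dir='east') => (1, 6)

# 55. maze.sense(dir='east') => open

# 56. stack.push(x='east') => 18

# 57. maze.move(dir='east') => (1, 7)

# 58. maze.sense(dir='east') => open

# 59. stack.push(x='east') => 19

# 60. maze.move(dir='east') => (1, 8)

# 61. maze.sense(dir='south') => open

# 62. stack.push(x='south') => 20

# 63. maze.move(dir='south') => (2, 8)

# 64. stack.pop() => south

# 65. maze.move(dir='north') => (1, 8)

# 66. maze.sense(dir='north') => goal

# 67. maze.move(dir='north') => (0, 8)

Answer: (0, 8)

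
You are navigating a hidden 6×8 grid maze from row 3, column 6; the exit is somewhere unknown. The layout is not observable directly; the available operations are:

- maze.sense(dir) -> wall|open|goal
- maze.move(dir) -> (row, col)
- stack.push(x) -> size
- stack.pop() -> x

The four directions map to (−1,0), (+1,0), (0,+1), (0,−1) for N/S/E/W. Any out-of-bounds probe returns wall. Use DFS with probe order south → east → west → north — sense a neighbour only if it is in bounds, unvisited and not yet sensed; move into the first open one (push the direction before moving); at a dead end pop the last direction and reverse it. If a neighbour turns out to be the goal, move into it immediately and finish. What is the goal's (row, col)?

Step: maze.sense[dir→south]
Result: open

Step: stack.push[x→south]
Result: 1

Step: maze.move[dir→south]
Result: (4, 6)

Step: maze.sense[dir→south]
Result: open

Step: stack.push[x→south]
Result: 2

Step: maze.move[dir→south]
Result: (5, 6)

Step: maze.sense[dir→east]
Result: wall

Step: maze.sense[dir→west]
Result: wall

Step: stack.pop[]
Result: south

Step: maze.move[dir→north]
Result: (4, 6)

Step: maze.sense[dir→east]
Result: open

Step: stack.push[x→east]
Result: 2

Step: maze.move[dir→east]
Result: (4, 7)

Step: maze.sense[dir→north]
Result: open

Step: stack.push[x→north]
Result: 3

Step: maze.move[dir→north]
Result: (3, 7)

Step: maze.sense[dir→north]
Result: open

Step: stack.push[x→north]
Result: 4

Step: maze.move[dir→north]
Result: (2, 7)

Step: maze.sense[dir→west]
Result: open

Step: stack.push[x→west]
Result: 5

Step: maze.move[dir→west]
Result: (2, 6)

Step: maze.sense[dir→west]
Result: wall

Step: maze.sense[dir→north]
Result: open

Step: stack.push[x→north]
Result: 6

Step: maze.move[dir→north]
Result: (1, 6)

Step: maze.sense[dir→east]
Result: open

Step: stack.push[x→east]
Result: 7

Step: maze.move[dir→east]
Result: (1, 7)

Step: maze.sense[dir→north]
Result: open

Step: stack.push[x→north]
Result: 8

Step: maze.move[dir→north]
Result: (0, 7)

Step: maze.sense[dir→west]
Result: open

Step: stack.push[x→west]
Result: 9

Step: maze.move[dir→west]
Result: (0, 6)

Step: maze.sense[dir→west]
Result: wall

Step: stack.pop[]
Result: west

Step: maze.move[dir→east]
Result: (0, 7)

Step: stack.pop[]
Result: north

Step: maze.move[dir→south]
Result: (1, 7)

Step: stack.pop[]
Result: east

Step: maze.move[dir→west]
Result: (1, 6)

Step: maze.sense[dir→west]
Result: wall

Step: stack.pop[]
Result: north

Step: maze.move[dir→south]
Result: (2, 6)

Step: stack.pop[]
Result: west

Step: maze.move[dir→east]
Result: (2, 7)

Step: stack.pop[]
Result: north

Step: maze.move[dir→south]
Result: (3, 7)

Step: stack.pop[]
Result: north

Step: maze.move[dir→south]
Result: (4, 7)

Step: stack.pop[]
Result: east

Step: maze.move[dir→west]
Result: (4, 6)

Step: maze.sense[dir→west]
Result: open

Step: stack.push[x→west]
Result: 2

Step: maze.move[dir→west]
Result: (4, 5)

Step: maze.sense[dir→west]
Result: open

Step: stack.push[x→west]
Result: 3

Step: maze.move[dir→west]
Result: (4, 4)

Step: maze.sense[dir→south]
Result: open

Step: stack.push[x→south]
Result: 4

Step: maze.move[dir→south]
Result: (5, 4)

Step: maze.sense[dir→west]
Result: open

Step: stack.push[x→west]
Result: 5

Step: maze.move[dir→west]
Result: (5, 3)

Step: maze.sense[dir→west]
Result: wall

Step: maze.sense[dir→north]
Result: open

Step: stack.push[x→north]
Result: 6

Step: maze.move[dir→north]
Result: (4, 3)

Step: maze.sense[dir→west]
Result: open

Step: stack.push[x→west]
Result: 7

Step: maze.move[dir→west]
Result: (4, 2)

Step: maze.sense[dir→west]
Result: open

Step: stack.push[x→west]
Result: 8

Step: maze.move[dir→west]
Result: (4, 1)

Step: maze.sense[dir→south]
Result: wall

Step: maze.sense[dir→west]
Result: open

Step: stack.push[x→west]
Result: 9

Step: maze.move[dir→west]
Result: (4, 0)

Step: maze.sense[dir→south]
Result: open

Step: stack.push[x→south]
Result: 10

Step: maze.move[dir→south]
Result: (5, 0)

Step: stack.pop[]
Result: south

Step: maze.move[dir→north]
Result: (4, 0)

Step: maze.sense[dir→north]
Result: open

Step: stack.push[x→north]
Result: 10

Step: maze.move[dir→north]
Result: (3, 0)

Step: maze.sense[dir→east]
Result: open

Step: stack.push[x→east]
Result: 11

Step: maze.move[dir→east]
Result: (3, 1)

Step: maze.sense[dir→east]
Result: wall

Step: maze.sense[dir→north]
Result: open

Step: stack.push[x→north]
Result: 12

Step: maze.move[dir→north]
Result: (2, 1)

Step: maze.sense[dir→east]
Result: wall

Step: maze.sense[dir→west]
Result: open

Step: stack.push[x→west]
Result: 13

Step: maze.move[dir→west]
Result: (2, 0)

Step: maze.sense[dir→north]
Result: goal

Step: maze.move[dir→north]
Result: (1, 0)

Answer: (1, 0)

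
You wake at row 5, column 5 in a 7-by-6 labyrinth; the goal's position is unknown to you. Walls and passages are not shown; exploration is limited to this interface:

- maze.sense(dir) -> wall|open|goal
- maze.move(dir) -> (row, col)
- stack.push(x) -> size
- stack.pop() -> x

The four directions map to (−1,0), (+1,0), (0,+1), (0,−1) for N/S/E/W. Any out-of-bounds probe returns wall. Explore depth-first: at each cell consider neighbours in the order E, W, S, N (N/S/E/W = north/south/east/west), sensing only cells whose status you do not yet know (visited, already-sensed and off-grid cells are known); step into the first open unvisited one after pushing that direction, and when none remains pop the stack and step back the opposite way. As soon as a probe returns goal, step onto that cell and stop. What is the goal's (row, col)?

% maze.sense dir=west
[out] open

% stack.push x=west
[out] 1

% maze.move dir=west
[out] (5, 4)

% maze.sense dir=west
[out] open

% stack.push x=west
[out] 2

% maze.move dir=west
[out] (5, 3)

% maze.sense dir=west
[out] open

% stack.push x=west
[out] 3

% maze.move dir=west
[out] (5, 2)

% maze.sense dir=west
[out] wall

% maze.sense dir=south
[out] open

% stack.push x=south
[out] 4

% maze.move dir=south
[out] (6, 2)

% maze.sense dir=east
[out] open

% stack.push x=east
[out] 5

% maze.move dir=east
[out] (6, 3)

% maze.sense dir=east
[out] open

% stack.push x=east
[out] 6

% maze.move dir=east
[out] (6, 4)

% maze.sense dir=east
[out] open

% stack.push x=east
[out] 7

% maze.move dir=east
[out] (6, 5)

% stack.pop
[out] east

% maze.move dir=west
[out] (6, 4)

% stack.pop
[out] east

% maze.move dir=west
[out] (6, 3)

% stack.pop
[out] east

% maze.move dir=west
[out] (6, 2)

% maze.sense dir=west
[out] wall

% stack.pop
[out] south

% maze.move dir=north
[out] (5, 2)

% maze.sense dir=north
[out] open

% stack.push x=north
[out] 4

% maze.move dir=north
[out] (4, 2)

% maze.sense dir=east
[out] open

% stack.push x=east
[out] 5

% maze.move dir=east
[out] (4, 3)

% maze.sense dir=east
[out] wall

% maze.sense dir=north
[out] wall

% stack.pop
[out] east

% maze.move dir=west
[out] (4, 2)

% maze.sense dir=west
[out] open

% stack.push x=west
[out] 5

% maze.move dir=west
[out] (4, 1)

% maze.sense dir=west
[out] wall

% maze.sense dir=north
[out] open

% stack.push x=north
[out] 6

% maze.move dir=north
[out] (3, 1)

% maze.sense dir=east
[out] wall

% maze.sense dir=west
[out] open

% stack.push x=west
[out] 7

% maze.move dir=west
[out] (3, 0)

% maze.sense dir=north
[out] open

% stack.push x=north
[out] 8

% maze.move dir=north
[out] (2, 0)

% maze.sense dir=east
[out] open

% stack.push x=east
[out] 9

% maze.move dir=east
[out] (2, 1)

% maze.sense dir=east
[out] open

% stack.push x=east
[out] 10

% maze.move dir=east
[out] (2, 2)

% maze.sense dir=east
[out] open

% stack.push x=east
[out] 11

% maze.move dir=east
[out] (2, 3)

% maze.sense dir=east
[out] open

% stack.push x=east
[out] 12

% maze.move dir=east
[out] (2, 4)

% maze.sense dir=east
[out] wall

% maze.sense dir=south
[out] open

% stack.push x=south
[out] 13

% maze.move dir=south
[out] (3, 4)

% maze.sense dir=east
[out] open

% stack.push x=east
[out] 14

% maze.move dir=east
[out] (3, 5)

% maze.sense dir=south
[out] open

% stack.push x=south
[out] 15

% maze.move dir=south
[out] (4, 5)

% stack.pop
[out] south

% maze.move dir=north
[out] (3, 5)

% stack.pop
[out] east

% maze.move dir=west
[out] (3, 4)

% stack.pop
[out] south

% maze.move dir=north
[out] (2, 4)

% maze.sense dir=north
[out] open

% stack.push x=north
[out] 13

% maze.move dir=north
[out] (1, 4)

% maze.sense dir=east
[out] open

% stack.push x=east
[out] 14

% maze.move dir=east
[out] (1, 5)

% maze.sense dir=north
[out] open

% stack.push x=north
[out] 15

% maze.move dir=north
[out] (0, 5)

% maze.sense dir=west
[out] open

% stack.push x=west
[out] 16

% maze.move dir=west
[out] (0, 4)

% maze.sense dir=west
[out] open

% stack.push x=west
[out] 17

% maze.move dir=west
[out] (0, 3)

% maze.sense dir=west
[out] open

% stack.push x=west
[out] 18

% maze.move dir=west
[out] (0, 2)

% maze.sense dir=west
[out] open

% stack.push x=west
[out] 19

% maze.move dir=west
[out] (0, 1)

% maze.sense dir=west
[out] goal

% maze.move dir=west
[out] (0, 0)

Answer: (0, 0)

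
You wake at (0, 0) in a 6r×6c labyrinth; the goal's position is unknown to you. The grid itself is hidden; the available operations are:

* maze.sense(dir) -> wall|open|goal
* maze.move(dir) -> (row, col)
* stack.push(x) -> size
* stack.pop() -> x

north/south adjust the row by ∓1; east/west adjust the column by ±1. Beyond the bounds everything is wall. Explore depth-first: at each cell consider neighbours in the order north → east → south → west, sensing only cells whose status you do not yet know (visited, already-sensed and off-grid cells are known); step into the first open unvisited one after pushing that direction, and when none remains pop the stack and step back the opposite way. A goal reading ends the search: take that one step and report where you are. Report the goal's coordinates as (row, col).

Step: maze.sense[dir: east]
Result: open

Step: stack.push[x: east]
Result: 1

Step: maze.move[dir: east]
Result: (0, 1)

Step: maze.sense[dir: east]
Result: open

Step: stack.push[x: east]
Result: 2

Step: maze.move[dir: east]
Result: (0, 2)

Step: maze.sense[dir: east]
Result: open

Step: stack.push[x: east]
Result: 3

Step: maze.move[dir: east]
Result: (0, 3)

Step: maze.sense[dir: east]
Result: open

Step: stack.push[x: east]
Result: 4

Step: maze.move[dir: east]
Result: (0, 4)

Step: maze.sense[dir: east]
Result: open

Step: stack.push[x: east]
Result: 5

Step: maze.move[dir: east]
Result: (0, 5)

Step: maze.sense[dir: south]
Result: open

Step: stack.push[x: south]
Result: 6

Step: maze.move[dir: south]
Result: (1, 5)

Step: maze.sense[dir: south]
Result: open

Step: stack.push[x: south]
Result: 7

Step: maze.move[dir: south]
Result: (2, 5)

Step: maze.sense[dir: south]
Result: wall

Step: maze.sense[dir: west]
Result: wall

Step: stack.pop[]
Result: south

Step: maze.move[dir: north]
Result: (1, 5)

Step: maze.sense[dir: west]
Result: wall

Step: stack.pop[]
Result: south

Step: maze.move[dir: north]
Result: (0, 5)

Step: stack.pop[]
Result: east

Step: maze.move[dir: west]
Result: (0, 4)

Step: stack.pop[]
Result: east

Step: maze.move[dir: west]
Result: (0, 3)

Step: maze.sense[dir: south]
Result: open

Step: stack.push[x: south]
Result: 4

Step: maze.move[dir: south]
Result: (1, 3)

Step: maze.sense[dir: south]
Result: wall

Step: maze.sense[dir: west]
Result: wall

Step: stack.pop[]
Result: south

Step: maze.move[dir: north]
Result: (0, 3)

Step: stack.pop[]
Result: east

Step: maze.move[dir: west]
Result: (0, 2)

Step: stack.pop[]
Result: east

Step: maze.move[dir: west]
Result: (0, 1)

Step: maze.sense[dir: south]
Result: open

Step: stack.push[x: south]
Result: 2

Step: maze.move[dir: south]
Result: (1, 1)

Step: maze.sense[dir: south]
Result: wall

Step: maze.sense[dir: west]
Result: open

Step: stack.push[x: west]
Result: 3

Step: maze.move[dir: west]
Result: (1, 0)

Step: maze.sense[dir: south]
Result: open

Step: stack.push[x: south]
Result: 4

Step: maze.move[dir: south]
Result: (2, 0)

Step: maze.sense[dir: south]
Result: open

Step: stack.push[x: south]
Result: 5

Step: maze.move[dir: south]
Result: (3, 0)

Step: maze.sense[dir: east]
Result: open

Step: stack.push[x: east]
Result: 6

Step: maze.move[dir: east]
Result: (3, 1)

Step: maze.sense[dir: east]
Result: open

Step: stack.push[x: east]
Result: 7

Step: maze.move[dir: east]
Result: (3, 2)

Step: maze.sense[dir: north]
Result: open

Step: stack.push[x: north]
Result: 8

Step: maze.move[dir: north]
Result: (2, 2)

Step: stack.pop[]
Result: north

Step: maze.move[dir: south]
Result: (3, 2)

Step: maze.sense[dir: east]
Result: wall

Step: maze.sense[dir: south]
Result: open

Step: stack.push[x: south]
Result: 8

Step: maze.move[dir: south]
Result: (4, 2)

Step: maze.sense[dir: east]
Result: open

Step: stack.push[x: east]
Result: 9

Step: maze.move[dir: east]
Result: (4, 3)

Step: maze.sense[dir: east]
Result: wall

Step: maze.sense[dir: south]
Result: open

Step: stack.push[x: south]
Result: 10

Step: maze.move[dir: south]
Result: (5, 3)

Step: maze.sense[dir: east]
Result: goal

Step: maze.move[dir: east]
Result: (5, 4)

Answer: (5, 4)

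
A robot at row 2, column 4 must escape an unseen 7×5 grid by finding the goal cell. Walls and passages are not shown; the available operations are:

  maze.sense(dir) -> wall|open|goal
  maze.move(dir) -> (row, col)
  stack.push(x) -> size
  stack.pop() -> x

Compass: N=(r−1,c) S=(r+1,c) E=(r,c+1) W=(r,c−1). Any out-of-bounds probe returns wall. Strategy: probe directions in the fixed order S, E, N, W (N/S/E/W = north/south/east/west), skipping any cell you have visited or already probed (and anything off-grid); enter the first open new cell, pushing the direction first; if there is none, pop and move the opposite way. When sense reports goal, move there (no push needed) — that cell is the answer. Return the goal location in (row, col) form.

> sense dir→south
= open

> push x→south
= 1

> move dir→south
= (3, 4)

> sense dir→south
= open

> push x→south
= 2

> move dir→south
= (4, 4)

> sense dir→south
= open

> push x→south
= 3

> move dir→south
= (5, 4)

> sense dir→south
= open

> push x→south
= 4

> move dir→south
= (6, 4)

> sense dir→west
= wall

> pop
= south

> move dir→north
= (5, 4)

> sense dir→west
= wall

> pop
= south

> move dir→north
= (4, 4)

> sense dir→west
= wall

> pop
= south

> move dir→north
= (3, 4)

> sense dir→west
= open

> push x→west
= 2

> move dir→west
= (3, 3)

> sense dir→north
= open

> push x→north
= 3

> move dir→north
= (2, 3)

> sense dir→north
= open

> push x→north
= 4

> move dir→north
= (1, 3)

> sense dir→east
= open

> push x→east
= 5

> move dir→east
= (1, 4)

> sense dir→north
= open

> push x→north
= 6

> move dir→north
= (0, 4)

> sense dir→west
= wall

> pop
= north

> move dir→south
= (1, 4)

> pop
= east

> move dir→west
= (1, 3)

> sense dir→west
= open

> push x→west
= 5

> move dir→west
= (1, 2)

> sense dir→south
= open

> push x→south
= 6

> move dir→south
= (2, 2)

> sense dir→south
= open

> push x→south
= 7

> move dir→south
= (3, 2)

> sense dir→south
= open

> push x→south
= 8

> move dir→south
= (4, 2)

> sense dir→south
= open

> push x→south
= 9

> move dir→south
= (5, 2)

> sense dir→south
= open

> push x→south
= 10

> move dir→south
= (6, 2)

> sense dir→west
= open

> push x→west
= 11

> move dir→west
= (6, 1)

> sense dir→north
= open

> push x→north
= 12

> move dir→north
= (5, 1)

> sense dir→north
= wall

> sense dir→west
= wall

> pop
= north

> move dir→south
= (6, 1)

> sense dir→west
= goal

> move dir→west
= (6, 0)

Answer: (6, 0)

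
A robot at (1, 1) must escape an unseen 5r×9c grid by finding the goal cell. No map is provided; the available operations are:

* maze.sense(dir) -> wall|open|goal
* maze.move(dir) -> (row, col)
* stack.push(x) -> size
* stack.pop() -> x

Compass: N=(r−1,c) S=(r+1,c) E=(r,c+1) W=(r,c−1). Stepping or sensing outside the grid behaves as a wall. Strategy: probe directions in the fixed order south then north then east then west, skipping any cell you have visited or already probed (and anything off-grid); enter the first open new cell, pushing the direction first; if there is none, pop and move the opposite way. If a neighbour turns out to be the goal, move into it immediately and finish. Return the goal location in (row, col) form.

CALL sense[dir='south']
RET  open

CALL push[x='south']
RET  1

CALL move[dir='south']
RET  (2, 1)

CALL sense[dir='south']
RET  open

CALL push[x='south']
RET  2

CALL move[dir='south']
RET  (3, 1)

CALL sense[dir='south']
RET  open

CALL push[x='south']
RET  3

CALL move[dir='south']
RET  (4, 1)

CALL sense[dir='east']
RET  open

CALL push[x='east']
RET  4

CALL move[dir='east']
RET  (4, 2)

CALL sense[dir='north']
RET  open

CALL push[x='north']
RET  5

CALL move[dir='north']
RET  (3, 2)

CALL sense[dir='north']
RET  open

CALL push[x='north']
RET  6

CALL move[dir='north']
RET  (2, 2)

CALL sense[dir='north']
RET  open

CALL push[x='north']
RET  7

CALL move[dir='north']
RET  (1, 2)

CALL sense[dir='north']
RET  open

CALL push[x='north']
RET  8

CALL move[dir='north']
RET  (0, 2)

CALL sense[dir='east']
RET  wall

CALL sense[dir='west']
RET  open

CALL push[x='west']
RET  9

CALL move[dir='west']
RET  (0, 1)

CALL sense[dir='west']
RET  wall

CALL pop[]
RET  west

CALL move[dir='east']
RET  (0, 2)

CALL pop[]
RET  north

CALL move[dir='south']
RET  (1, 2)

CALL sense[dir='east']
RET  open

CALL push[x='east']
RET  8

CALL move[dir='east']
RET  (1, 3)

CALL sense[dir='south']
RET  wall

CALL sense[dir='east']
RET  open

CALL push[x='east']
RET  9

CALL move[dir='east']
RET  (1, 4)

CALL sense[dir='south']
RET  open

CALL push[x='south']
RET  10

CALL move[dir='south']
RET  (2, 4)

CALL sense[dir='south']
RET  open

CALL push[x='south']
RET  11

CALL move[dir='south']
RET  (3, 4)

CALL sense[dir='south']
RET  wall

CALL sense[dir='east']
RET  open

CALL push[x='east']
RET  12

CALL move[dir='east']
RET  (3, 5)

CALL sense[dir='south']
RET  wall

CALL sense[dir='north']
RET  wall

CALL sense[dir='east']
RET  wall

CALL pop[]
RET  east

CALL move[dir='west']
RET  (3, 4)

CALL sense[dir='west']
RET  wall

CALL pop[]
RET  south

CALL move[dir='north']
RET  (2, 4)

CALL pop[]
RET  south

CALL move[dir='north']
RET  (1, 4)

CALL sense[dir='north']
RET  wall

CALL sense[dir='east']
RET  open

CALL push[x='east']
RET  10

CALL move[dir='east']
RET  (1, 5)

CALL sense[dir='north']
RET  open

CALL push[x='north']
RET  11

CALL move[dir='north']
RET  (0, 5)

CALL sense[dir='east']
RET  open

CALL push[x='east']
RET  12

CALL move[dir='east']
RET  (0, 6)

CALL sense[dir='south']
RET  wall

CALL sense[dir='east']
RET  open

CALL push[x='east']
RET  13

CALL move[dir='east']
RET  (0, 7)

CALL sense[dir='south']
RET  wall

CALL sense[dir='east']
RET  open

CALL push[x='east']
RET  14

CALL move[dir='east']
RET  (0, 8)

CALL sense[dir='south']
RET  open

CALL push[x='south']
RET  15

CALL move[dir='south']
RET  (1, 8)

CALL sense[dir='south']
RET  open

CALL push[x='south']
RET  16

CALL move[dir='south']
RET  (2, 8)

CALL sense[dir='south']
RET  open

CALL push[x='south']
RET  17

CALL move[dir='south']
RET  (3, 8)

CALL sense[dir='south']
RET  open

CALL push[x='south']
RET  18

CALL move[dir='south']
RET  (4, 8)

CALL sense[dir='west']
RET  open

CALL push[x='west']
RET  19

CALL move[dir='west']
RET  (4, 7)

CALL sense[dir='north']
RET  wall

CALL sense[dir='west']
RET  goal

CALL move[dir='west']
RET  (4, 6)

Answer: (4, 6)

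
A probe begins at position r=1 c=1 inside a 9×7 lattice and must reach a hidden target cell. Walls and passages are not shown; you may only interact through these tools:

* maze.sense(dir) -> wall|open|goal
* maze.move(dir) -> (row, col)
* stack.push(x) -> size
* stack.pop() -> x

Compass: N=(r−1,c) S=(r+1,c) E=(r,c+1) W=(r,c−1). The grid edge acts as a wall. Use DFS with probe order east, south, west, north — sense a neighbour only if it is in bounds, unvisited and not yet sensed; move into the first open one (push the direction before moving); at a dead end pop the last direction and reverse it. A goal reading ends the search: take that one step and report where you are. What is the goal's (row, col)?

Step: sense[dir=east]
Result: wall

Step: sense[dir=south]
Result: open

Step: push[x=south]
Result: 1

Step: move[dir=south]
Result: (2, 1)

Step: sense[dir=east]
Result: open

Step: push[x=east]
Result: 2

Step: move[dir=east]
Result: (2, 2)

Step: sense[dir=east]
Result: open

Step: push[x=east]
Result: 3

Step: move[dir=east]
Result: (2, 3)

Step: sense[dir=east]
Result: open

Step: push[x=east]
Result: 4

Step: move[dir=east]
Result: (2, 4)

Step: sense[dir=east]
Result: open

Step: push[x=east]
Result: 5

Step: move[dir=east]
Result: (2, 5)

Step: sense[dir=east]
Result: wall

Step: sense[dir=south]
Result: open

Step: push[x=south]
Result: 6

Step: move[dir=south]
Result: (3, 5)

Step: sense[dir=east]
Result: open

Step: push[x=east]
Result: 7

Step: move[dir=east]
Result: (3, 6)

Step: sense[dir=south]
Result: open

Step: push[x=south]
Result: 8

Step: move[dir=south]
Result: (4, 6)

Step: sense[dir=south]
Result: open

Step: push[x=south]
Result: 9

Step: move[dir=south]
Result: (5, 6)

Step: sense[dir=south]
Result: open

Step: push[x=south]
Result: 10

Step: move[dir=south]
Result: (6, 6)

Step: sense[dir=south]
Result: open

Step: push[x=south]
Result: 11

Step: move[dir=south]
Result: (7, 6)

Step: sense[dir=south]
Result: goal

Step: move[dir=south]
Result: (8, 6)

Answer: (8, 6)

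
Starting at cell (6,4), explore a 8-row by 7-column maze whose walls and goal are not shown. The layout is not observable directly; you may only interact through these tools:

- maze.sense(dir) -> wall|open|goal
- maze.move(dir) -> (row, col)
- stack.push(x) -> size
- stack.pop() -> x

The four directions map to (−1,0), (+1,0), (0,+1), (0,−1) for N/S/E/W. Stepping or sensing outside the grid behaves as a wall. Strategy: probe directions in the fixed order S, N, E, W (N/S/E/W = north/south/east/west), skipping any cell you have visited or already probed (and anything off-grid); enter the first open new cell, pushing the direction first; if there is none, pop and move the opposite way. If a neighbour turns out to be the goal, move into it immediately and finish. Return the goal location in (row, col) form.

# maze.sense(dir='south') ~> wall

# maze.sense(dir='north') ~> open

# stack.push(x='north') ~> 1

# maze.move(dir='north') ~> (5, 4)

# maze.sense(dir='north') ~> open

# stack.push(x='north') ~> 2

# maze.move(dir='north') ~> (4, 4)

# maze.sense(dir='north') ~> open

# stack.push(x='north') ~> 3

# maze.move(dir='north') ~> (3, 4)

# maze.sense(dir='north') ~> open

# stack.push(x='north') ~> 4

# maze.move(dir='north') ~> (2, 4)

# maze.sense(dir='north') ~> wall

# maze.sense(dir='east') ~> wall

# maze.sense(dir='west') ~> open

# stack.push(x='west') ~> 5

# maze.move(dir='west') ~> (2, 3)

# maze.sense(dir='south') ~> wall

# maze.sense(dir='north') ~> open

# stack.push(x='north') ~> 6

# maze.move(dir='north') ~> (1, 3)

# maze.sense(dir='north') ~> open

# stack.push(x='north') ~> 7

# maze.move(dir='north') ~> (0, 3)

# maze.sense(dir='east') ~> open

# stack.push(x='east') ~> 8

# maze.move(dir='east') ~> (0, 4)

# maze.sense(dir='east') ~> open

# stack.push(x='east') ~> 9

# maze.move(dir='east') ~> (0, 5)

# maze.sense(dir='south') ~> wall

# maze.sense(dir='east') ~> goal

# maze.move(dir='east') ~> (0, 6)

Answer: (0, 6)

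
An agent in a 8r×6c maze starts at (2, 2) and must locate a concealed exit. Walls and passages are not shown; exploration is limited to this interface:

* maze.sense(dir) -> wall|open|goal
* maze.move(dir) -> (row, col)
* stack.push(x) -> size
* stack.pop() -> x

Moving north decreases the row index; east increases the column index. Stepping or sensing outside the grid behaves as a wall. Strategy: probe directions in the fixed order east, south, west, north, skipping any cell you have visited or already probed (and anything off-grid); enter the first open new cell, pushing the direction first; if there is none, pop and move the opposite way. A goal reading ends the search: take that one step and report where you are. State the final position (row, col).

Do: maze.sense[dir: east]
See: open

Do: stack.push[x: east]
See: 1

Do: maze.move[dir: east]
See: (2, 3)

Do: maze.sense[dir: east]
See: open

Do: stack.push[x: east]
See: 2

Do: maze.move[dir: east]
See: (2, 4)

Do: maze.sense[dir: east]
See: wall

Do: maze.sense[dir: south]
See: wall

Do: maze.sense[dir: north]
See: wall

Do: stack.pop[]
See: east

Do: maze.move[dir: west]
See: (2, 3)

Do: maze.sense[dir: south]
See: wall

Do: maze.sense[dir: north]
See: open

Do: stack.push[x: north]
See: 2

Do: maze.move[dir: north]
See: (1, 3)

Do: maze.sense[dir: west]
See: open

Do: stack.push[x: west]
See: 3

Do: maze.move[dir: west]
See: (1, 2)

Do: maze.sense[dir: west]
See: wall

Do: maze.sense[dir: north]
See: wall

Do: stack.pop[]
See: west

Do: maze.move[dir: east]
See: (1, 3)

Do: maze.sense[dir: north]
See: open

Do: stack.push[x: north]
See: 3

Do: maze.move[dir: north]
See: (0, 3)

Do: maze.sense[dir: east]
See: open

Do: stack.push[x: east]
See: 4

Do: maze.move[dir: east]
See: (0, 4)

Do: maze.sense[dir: east]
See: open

Do: stack.push[x: east]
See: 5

Do: maze.move[dir: east]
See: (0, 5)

Do: maze.sense[dir: south]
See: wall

Do: stack.pop[]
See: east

Do: maze.move[dir: west]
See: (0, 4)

Do: stack.pop[]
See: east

Do: maze.move[dir: west]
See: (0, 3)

Do: stack.pop[]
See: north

Do: maze.move[dir: south]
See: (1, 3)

Do: stack.pop[]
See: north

Do: maze.move[dir: south]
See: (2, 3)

Do: stack.pop[]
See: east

Do: maze.move[dir: west]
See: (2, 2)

Do: maze.sense[dir: south]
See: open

Do: stack.push[x: south]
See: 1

Do: maze.move[dir: south]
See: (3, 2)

Do: maze.sense[dir: south]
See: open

Do: stack.push[x: south]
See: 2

Do: maze.move[dir: south]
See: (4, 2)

Do: maze.sense[dir: east]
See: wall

Do: maze.sense[dir: south]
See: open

Do: stack.push[x: south]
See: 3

Do: maze.move[dir: south]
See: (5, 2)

Do: maze.sense[dir: east]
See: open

Do: stack.push[x: east]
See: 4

Do: maze.move[dir: east]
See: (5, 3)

Do: maze.sense[dir: east]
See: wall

Do: maze.sense[dir: south]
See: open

Do: stack.push[x: south]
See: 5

Do: maze.move[dir: south]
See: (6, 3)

Do: maze.sense[dir: east]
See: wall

Do: maze.sense[dir: south]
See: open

Do: stack.push[x: south]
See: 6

Do: maze.move[dir: south]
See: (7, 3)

Do: maze.sense[dir: east]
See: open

Do: stack.push[x: east]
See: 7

Do: maze.move[dir: east]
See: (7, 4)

Do: maze.sense[dir: east]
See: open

Do: stack.push[x: east]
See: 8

Do: maze.move[dir: east]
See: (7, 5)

Do: maze.sense[dir: north]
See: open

Do: stack.push[x: north]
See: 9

Do: maze.move[dir: north]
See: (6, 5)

Do: maze.sense[dir: north]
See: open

Do: stack.push[x: north]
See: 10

Do: maze.move[dir: north]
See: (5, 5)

Do: maze.sense[dir: north]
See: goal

Do: maze.move[dir: north]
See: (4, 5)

Answer: (4, 5)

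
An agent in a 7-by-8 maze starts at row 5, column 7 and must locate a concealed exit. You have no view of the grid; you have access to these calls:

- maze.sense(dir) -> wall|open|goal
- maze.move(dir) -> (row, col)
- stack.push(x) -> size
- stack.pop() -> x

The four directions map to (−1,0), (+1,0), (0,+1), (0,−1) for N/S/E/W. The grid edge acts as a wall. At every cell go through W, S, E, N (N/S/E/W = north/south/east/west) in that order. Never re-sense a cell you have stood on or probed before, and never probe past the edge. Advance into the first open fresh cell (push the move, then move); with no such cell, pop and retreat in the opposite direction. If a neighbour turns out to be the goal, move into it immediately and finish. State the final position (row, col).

Act: maze.sense[dir: west]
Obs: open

Act: stack.push[x: west]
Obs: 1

Act: maze.move[dir: west]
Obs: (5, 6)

Act: maze.sense[dir: west]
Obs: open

Act: stack.push[x: west]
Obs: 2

Act: maze.move[dir: west]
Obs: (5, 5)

Act: maze.sense[dir: west]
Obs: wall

Act: maze.sense[dir: south]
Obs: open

Act: stack.push[x: south]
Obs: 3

Act: maze.move[dir: south]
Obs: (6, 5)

Act: maze.sense[dir: west]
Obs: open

Act: stack.push[x: west]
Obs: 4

Act: maze.move[dir: west]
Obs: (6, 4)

Act: maze.sense[dir: west]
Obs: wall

Act: stack.pop[]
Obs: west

Act: maze.move[dir: east]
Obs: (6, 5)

Act: maze.sense[dir: east]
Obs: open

Act: stack.push[x: east]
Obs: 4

Act: maze.move[dir: east]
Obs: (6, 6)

Act: maze.sense[dir: east]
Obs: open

Act: stack.push[x: east]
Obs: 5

Act: maze.move[dir: east]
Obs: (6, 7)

Act: stack.pop[]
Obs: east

Act: maze.move[dir: west]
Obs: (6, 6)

Act: stack.pop[]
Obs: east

Act: maze.move[dir: west]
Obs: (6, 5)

Act: stack.pop[]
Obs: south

Act: maze.move[dir: north]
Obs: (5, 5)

Act: maze.sense[dir: north]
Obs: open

Act: stack.push[x: north]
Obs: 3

Act: maze.move[dir: north]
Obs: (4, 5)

Act: maze.sense[dir: west]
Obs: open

Act: stack.push[x: west]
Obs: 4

Act: maze.move[dir: west]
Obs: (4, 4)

Act: maze.sense[dir: west]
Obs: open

Act: stack.push[x: west]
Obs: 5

Act: maze.move[dir: west]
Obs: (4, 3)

Act: maze.sense[dir: west]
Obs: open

Act: stack.push[x: west]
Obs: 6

Act: maze.move[dir: west]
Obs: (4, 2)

Act: maze.sense[dir: west]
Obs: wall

Act: maze.sense[dir: south]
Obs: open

Act: stack.push[x: south]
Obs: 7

Act: maze.move[dir: south]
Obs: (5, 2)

Act: maze.sense[dir: west]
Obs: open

Act: stack.push[x: west]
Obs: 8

Act: maze.move[dir: west]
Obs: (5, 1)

Act: maze.sense[dir: west]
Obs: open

Act: stack.push[x: west]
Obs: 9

Act: maze.move[dir: west]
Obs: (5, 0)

Act: maze.sense[dir: south]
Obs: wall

Act: maze.sense[dir: north]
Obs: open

Act: stack.push[x: north]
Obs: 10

Act: maze.move[dir: north]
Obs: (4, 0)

Act: maze.sense[dir: north]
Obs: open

Act: stack.push[x: north]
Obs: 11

Act: maze.move[dir: north]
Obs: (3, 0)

Act: maze.sense[dir: east]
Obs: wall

Act: maze.sense[dir: north]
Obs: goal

Act: maze.move[dir: north]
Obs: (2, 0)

Answer: (2, 0)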